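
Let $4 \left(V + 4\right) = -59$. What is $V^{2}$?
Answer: $\frac{5625}{16} \approx 351.56$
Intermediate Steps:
$V = - \frac{75}{4}$ ($V = -4 + \frac{1}{4} \left(-59\right) = -4 - \frac{59}{4} = - \frac{75}{4} \approx -18.75$)
$V^{2} = \left(- \frac{75}{4}\right)^{2} = \frac{5625}{16}$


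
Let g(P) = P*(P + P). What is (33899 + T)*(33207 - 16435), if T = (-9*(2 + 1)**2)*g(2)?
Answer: 557685772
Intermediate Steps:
g(P) = 2*P**2 (g(P) = P*(2*P) = 2*P**2)
T = -648 (T = (-9*(2 + 1)**2)*(2*2**2) = (-9*3**2)*(2*4) = -9*9*8 = -81*8 = -648)
(33899 + T)*(33207 - 16435) = (33899 - 648)*(33207 - 16435) = 33251*16772 = 557685772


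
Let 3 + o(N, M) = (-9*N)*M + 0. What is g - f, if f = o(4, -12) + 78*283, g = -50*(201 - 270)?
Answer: -19053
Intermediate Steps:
o(N, M) = -3 - 9*M*N (o(N, M) = -3 + ((-9*N)*M + 0) = -3 + (-9*M*N + 0) = -3 - 9*M*N)
g = 3450 (g = -50*(-69) = 3450)
f = 22503 (f = (-3 - 9*(-12)*4) + 78*283 = (-3 + 432) + 22074 = 429 + 22074 = 22503)
g - f = 3450 - 1*22503 = 3450 - 22503 = -19053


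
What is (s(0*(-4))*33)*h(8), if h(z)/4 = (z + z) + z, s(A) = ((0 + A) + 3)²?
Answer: 28512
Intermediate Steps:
s(A) = (3 + A)² (s(A) = (A + 3)² = (3 + A)²)
h(z) = 12*z (h(z) = 4*((z + z) + z) = 4*(2*z + z) = 4*(3*z) = 12*z)
(s(0*(-4))*33)*h(8) = ((3 + 0*(-4))²*33)*(12*8) = ((3 + 0)²*33)*96 = (3²*33)*96 = (9*33)*96 = 297*96 = 28512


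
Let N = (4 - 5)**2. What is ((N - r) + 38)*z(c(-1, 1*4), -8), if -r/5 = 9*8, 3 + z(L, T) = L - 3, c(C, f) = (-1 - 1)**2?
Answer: -798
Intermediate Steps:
c(C, f) = 4 (c(C, f) = (-2)**2 = 4)
N = 1 (N = (-1)**2 = 1)
z(L, T) = -6 + L (z(L, T) = -3 + (L - 3) = -3 + (-3 + L) = -6 + L)
r = -360 (r = -45*8 = -5*72 = -360)
((N - r) + 38)*z(c(-1, 1*4), -8) = ((1 - 1*(-360)) + 38)*(-6 + 4) = ((1 + 360) + 38)*(-2) = (361 + 38)*(-2) = 399*(-2) = -798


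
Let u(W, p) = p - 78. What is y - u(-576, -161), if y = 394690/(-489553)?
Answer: 116608477/489553 ≈ 238.19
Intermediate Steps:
u(W, p) = -78 + p
y = -394690/489553 (y = 394690*(-1/489553) = -394690/489553 ≈ -0.80622)
y - u(-576, -161) = -394690/489553 - (-78 - 161) = -394690/489553 - 1*(-239) = -394690/489553 + 239 = 116608477/489553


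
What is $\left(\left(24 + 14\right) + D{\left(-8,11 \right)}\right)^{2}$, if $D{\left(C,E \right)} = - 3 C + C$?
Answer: $2916$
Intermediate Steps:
$D{\left(C,E \right)} = - 2 C$
$\left(\left(24 + 14\right) + D{\left(-8,11 \right)}\right)^{2} = \left(\left(24 + 14\right) - -16\right)^{2} = \left(38 + 16\right)^{2} = 54^{2} = 2916$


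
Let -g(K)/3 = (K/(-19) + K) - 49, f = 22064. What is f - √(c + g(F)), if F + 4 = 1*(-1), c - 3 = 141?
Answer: 22064 - √110181/19 ≈ 22047.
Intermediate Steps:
c = 144 (c = 3 + 141 = 144)
F = -5 (F = -4 + 1*(-1) = -4 - 1 = -5)
g(K) = 147 - 54*K/19 (g(K) = -3*((K/(-19) + K) - 49) = -3*((K*(-1/19) + K) - 49) = -3*((-K/19 + K) - 49) = -3*(18*K/19 - 49) = -3*(-49 + 18*K/19) = 147 - 54*K/19)
f - √(c + g(F)) = 22064 - √(144 + (147 - 54/19*(-5))) = 22064 - √(144 + (147 + 270/19)) = 22064 - √(144 + 3063/19) = 22064 - √(5799/19) = 22064 - √110181/19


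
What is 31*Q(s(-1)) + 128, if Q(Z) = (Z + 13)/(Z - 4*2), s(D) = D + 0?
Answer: 260/3 ≈ 86.667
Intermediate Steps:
s(D) = D
Q(Z) = (13 + Z)/(-8 + Z) (Q(Z) = (13 + Z)/(Z - 8) = (13 + Z)/(-8 + Z))
31*Q(s(-1)) + 128 = 31*((13 - 1)/(-8 - 1)) + 128 = 31*(12/(-9)) + 128 = 31*(-1/9*12) + 128 = 31*(-4/3) + 128 = -124/3 + 128 = 260/3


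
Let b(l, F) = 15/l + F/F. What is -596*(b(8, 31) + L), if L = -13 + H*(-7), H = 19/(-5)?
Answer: -98191/10 ≈ -9819.1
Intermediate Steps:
H = -19/5 (H = 19*(-1/5) = -19/5 ≈ -3.8000)
L = 68/5 (L = -13 - 19/5*(-7) = -13 + 133/5 = 68/5 ≈ 13.600)
b(l, F) = 1 + 15/l (b(l, F) = 15/l + 1 = 1 + 15/l)
-596*(b(8, 31) + L) = -596*((15 + 8)/8 + 68/5) = -596*((1/8)*23 + 68/5) = -596*(23/8 + 68/5) = -596*659/40 = -98191/10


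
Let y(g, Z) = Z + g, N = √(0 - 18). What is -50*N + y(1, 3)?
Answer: 4 - 150*I*√2 ≈ 4.0 - 212.13*I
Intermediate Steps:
N = 3*I*√2 (N = √(-18) = 3*I*√2 ≈ 4.2426*I)
-50*N + y(1, 3) = -150*I*√2 + (3 + 1) = -150*I*√2 + 4 = 4 - 150*I*√2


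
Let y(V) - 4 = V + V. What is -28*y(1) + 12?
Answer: -156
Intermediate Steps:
y(V) = 4 + 2*V (y(V) = 4 + (V + V) = 4 + 2*V)
-28*y(1) + 12 = -28*(4 + 2*1) + 12 = -28*(4 + 2) + 12 = -28*6 + 12 = -168 + 12 = -156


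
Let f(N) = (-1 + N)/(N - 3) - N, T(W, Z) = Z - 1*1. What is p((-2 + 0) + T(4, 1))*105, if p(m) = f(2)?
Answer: -315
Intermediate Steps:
T(W, Z) = -1 + Z (T(W, Z) = Z - 1 = -1 + Z)
f(N) = -N + (-1 + N)/(-3 + N) (f(N) = (-1 + N)/(-3 + N) - N = -N + (-1 + N)/(-3 + N))
p(m) = -3 (p(m) = (-1 - 1*2² + 4*2)/(-3 + 2) = (-1 - 1*4 + 8)/(-1) = -(-1 - 4 + 8) = -1*3 = -3)
p((-2 + 0) + T(4, 1))*105 = -3*105 = -315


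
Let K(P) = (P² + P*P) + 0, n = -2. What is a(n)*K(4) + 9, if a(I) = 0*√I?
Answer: 9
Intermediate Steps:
K(P) = 2*P² (K(P) = (P² + P²) + 0 = 2*P² + 0 = 2*P²)
a(I) = 0
a(n)*K(4) + 9 = 0*(2*4²) + 9 = 0*(2*16) + 9 = 0*32 + 9 = 0 + 9 = 9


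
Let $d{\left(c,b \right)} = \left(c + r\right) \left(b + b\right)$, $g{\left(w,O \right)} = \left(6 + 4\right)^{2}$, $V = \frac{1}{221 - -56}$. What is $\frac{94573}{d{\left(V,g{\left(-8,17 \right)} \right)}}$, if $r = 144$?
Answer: $\frac{26196721}{7977800} \approx 3.2837$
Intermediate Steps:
$V = \frac{1}{277}$ ($V = \frac{1}{221 + \left(-42 + 98\right)} = \frac{1}{221 + 56} = \frac{1}{277} \approx 0.0036101$)
$g{\left(w,O \right)} = 100$ ($g{\left(w,O \right)} = 10^{2} = 100$)
$d{\left(c,b \right)} = 2 b \left(144 + c\right)$ ($d{\left(c,b \right)} = \left(c + 144\right) \left(b + b\right) = \left(144 + c\right) 2 b = 2 b \left(144 + c\right)$)
$\frac{94573}{d{\left(V,g{\left(-8,17 \right)} \right)}} = \frac{94573}{2 \cdot 100 \left(144 + \frac{1}{277}\right)} = \frac{94573}{2 \cdot 100 \cdot \frac{39889}{277}} = \frac{94573}{\frac{7977800}{277}} = 94573 \cdot \frac{277}{7977800} = \frac{26196721}{7977800}$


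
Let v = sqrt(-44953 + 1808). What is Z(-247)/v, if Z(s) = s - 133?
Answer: 76*I*sqrt(43145)/8629 ≈ 1.8294*I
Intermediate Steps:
Z(s) = -133 + s
v = I*sqrt(43145) (v = sqrt(-43145) = I*sqrt(43145) ≈ 207.71*I)
Z(-247)/v = (-133 - 247)/((I*sqrt(43145))) = -(-76)*I*sqrt(43145)/8629 = 76*I*sqrt(43145)/8629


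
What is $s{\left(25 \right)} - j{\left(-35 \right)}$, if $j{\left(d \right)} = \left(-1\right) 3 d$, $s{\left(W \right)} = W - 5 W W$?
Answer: $-3205$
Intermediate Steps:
$s{\left(W \right)} = W - 5 W^{2}$
$j{\left(d \right)} = - 3 d$
$s{\left(25 \right)} - j{\left(-35 \right)} = 25 \left(1 - 125\right) - \left(-3\right) \left(-35\right) = 25 \left(1 - 125\right) - 105 = 25 \left(-124\right) - 105 = -3100 - 105 = -3205$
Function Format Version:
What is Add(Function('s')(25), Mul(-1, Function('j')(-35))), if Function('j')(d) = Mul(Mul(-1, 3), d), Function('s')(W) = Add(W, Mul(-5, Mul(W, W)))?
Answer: -3205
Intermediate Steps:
Function('s')(W) = Add(W, Mul(-5, Pow(W, 2)))
Function('j')(d) = Mul(-3, d)
Add(Function('s')(25), Mul(-1, Function('j')(-35))) = Add(Mul(25, Add(1, Mul(-5, 25))), Mul(-1, Mul(-3, -35))) = Add(Mul(25, Add(1, -125)), Mul(-1, 105)) = Add(Mul(25, -124), -105) = Add(-3100, -105) = -3205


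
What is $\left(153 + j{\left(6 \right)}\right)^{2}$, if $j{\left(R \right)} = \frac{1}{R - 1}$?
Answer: $\frac{586756}{25} \approx 23470.0$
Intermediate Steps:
$j{\left(R \right)} = \frac{1}{-1 + R}$
$\left(153 + j{\left(6 \right)}\right)^{2} = \left(153 + \frac{1}{-1 + 6}\right)^{2} = \left(153 + \frac{1}{5}\right)^{2} = \left(\frac{766}{5}\right)^{2} = \frac{586756}{25}$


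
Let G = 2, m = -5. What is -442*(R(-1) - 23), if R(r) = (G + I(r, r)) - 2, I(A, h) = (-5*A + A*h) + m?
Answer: 9724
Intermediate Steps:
I(A, h) = -5 - 5*A + A*h (I(A, h) = (-5*A + A*h) - 5 = -5 - 5*A + A*h)
R(r) = -5 + r² - 5*r (R(r) = (2 + (-5 - 5*r + r*r)) - 2 = (2 + (-5 - 5*r + r²)) - 2 = (2 + (-5 + r² - 5*r)) - 2 = (-3 + r² - 5*r) - 2 = -5 + r² - 5*r)
-442*(R(-1) - 23) = -442*((-5 + (-1)² - 5*(-1)) - 23) = -442*((-5 + 1 + 5) - 23) = -442*(1 - 23) = -442*(-22) = 9724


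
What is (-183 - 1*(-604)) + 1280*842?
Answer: 1078181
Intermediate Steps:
(-183 - 1*(-604)) + 1280*842 = (-183 + 604) + 1077760 = 421 + 1077760 = 1078181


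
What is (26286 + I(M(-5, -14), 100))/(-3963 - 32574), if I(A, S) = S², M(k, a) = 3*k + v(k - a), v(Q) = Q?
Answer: -36286/36537 ≈ -0.99313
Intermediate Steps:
M(k, a) = -a + 4*k (M(k, a) = 3*k + (k - a) = -a + 4*k)
(26286 + I(M(-5, -14), 100))/(-3963 - 32574) = (26286 + 100²)/(-3963 - 32574) = (26286 + 10000)/(-36537) = 36286*(-1/36537) = -36286/36537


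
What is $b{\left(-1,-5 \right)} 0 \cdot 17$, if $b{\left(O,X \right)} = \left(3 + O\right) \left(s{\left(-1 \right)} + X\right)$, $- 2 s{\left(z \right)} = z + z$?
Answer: $0$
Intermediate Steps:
$s{\left(z \right)} = - z$ ($s{\left(z \right)} = - \frac{z + z}{2} = - \frac{2 z}{2} = - z$)
$b{\left(O,X \right)} = \left(1 + X\right) \left(3 + O\right)$ ($b{\left(O,X \right)} = \left(3 + O\right) \left(\left(-1\right) \left(-1\right) + X\right) = \left(3 + O\right) \left(1 + X\right) = \left(1 + X\right) \left(3 + O\right)$)
$b{\left(-1,-5 \right)} 0 \cdot 17 = \left(3 - 1 + 3 \left(-5\right) - -5\right) 0 \cdot 17 = \left(3 - 1 - 15 + 5\right) 0 \cdot 17 = \left(-8\right) 0 \cdot 17 = 0 \cdot 17 = 0$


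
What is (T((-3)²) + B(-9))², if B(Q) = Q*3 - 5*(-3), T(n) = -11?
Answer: 529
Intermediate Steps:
B(Q) = 15 + 3*Q (B(Q) = 3*Q + 15 = 15 + 3*Q)
(T((-3)²) + B(-9))² = (-11 + (15 + 3*(-9)))² = (-11 + (15 - 27))² = (-11 - 12)² = (-23)² = 529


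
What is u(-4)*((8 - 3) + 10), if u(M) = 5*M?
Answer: -300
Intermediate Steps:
u(-4)*((8 - 3) + 10) = (5*(-4))*((8 - 3) + 10) = -20*(5 + 10) = -20*15 = -300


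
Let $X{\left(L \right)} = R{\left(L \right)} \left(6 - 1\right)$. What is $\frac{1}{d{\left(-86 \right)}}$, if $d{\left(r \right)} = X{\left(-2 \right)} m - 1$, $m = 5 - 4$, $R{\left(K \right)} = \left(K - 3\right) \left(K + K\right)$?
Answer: $\frac{1}{99} \approx 0.010101$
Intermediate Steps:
$R{\left(K \right)} = 2 K \left(-3 + K\right)$ ($R{\left(K \right)} = \left(-3 + K\right) 2 K = 2 K \left(-3 + K\right)$)
$X{\left(L \right)} = 10 L \left(-3 + L\right)$ ($X{\left(L \right)} = 2 L \left(-3 + L\right) \left(6 - 1\right) = 2 L \left(-3 + L\right) 5 = 10 L \left(-3 + L\right)$)
$m = 1$
$d{\left(r \right)} = 99$ ($d{\left(r \right)} = 10 \left(-2\right) \left(-3 - 2\right) 1 - 1 = 10 \left(-2\right) \left(-5\right) 1 - 1 = 100 \cdot 1 - 1 = 100 - 1 = 99$)
$\frac{1}{d{\left(-86 \right)}} = \frac{1}{99}$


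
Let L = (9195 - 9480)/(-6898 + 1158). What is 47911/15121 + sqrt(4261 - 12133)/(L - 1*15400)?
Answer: 47911/15121 - 9184*I*sqrt(123)/17679143 ≈ 3.1685 - 0.0057613*I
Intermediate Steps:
L = 57/1148 (L = -285/(-5740) = -285*(-1/5740) = 57/1148 ≈ 0.049652)
47911/15121 + sqrt(4261 - 12133)/(L - 1*15400) = 47911/15121 + sqrt(4261 - 12133)/(57/1148 - 1*15400) = 47911*(1/15121) + sqrt(-7872)/(57/1148 - 15400) = 47911/15121 + (8*I*sqrt(123))/(-17679143/1148) = 47911/15121 + (8*I*sqrt(123))*(-1148/17679143) = 47911/15121 - 9184*I*sqrt(123)/17679143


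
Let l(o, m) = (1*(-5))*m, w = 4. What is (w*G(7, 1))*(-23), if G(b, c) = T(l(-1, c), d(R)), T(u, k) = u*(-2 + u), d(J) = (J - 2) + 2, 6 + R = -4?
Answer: -3220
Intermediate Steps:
l(o, m) = -5*m
R = -10 (R = -6 - 4 = -10)
d(J) = J (d(J) = (-2 + J) + 2 = J)
G(b, c) = -5*c*(-2 - 5*c) (G(b, c) = (-5*c)*(-2 - 5*c) = -5*c*(-2 - 5*c))
(w*G(7, 1))*(-23) = (4*(5*1*(2 + 5*1)))*(-23) = (4*(5*1*(2 + 5)))*(-23) = (4*(5*1*7))*(-23) = (4*35)*(-23) = 140*(-23) = -3220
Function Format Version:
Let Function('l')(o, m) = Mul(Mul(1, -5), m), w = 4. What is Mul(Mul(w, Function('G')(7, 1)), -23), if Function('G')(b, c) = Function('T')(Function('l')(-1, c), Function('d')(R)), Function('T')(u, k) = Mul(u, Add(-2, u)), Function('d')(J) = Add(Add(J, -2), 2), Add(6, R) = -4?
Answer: -3220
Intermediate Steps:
Function('l')(o, m) = Mul(-5, m)
R = -10 (R = Add(-6, -4) = -10)
Function('d')(J) = J (Function('d')(J) = Add(Add(-2, J), 2) = J)
Function('G')(b, c) = Mul(-5, c, Add(-2, Mul(-5, c))) (Function('G')(b, c) = Mul(Mul(-5, c), Add(-2, Mul(-5, c))) = Mul(-5, c, Add(-2, Mul(-5, c))))
Mul(Mul(w, Function('G')(7, 1)), -23) = Mul(Mul(4, Mul(5, 1, Add(2, Mul(5, 1)))), -23) = Mul(Mul(4, Mul(5, 1, Add(2, 5))), -23) = Mul(Mul(4, Mul(5, 1, 7)), -23) = Mul(Mul(4, 35), -23) = Mul(140, -23) = -3220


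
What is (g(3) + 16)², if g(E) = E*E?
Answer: 625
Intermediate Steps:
g(E) = E²
(g(3) + 16)² = (3² + 16)² = (9 + 16)² = 25² = 625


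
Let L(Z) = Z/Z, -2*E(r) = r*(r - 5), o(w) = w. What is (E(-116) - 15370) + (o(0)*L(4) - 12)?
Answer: -22400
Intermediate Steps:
E(r) = -r*(-5 + r)/2 (E(r) = -r*(r - 5)/2 = -r*(-5 + r)/2)
L(Z) = 1
(E(-116) - 15370) + (o(0)*L(4) - 12) = ((1/2)*(-116)*(5 - 1*(-116)) - 15370) + (0*1 - 12) = ((1/2)*(-116)*(5 + 116) - 15370) + (0 - 12) = ((1/2)*(-116)*121 - 15370) - 12 = (-7018 - 15370) - 12 = -22388 - 12 = -22400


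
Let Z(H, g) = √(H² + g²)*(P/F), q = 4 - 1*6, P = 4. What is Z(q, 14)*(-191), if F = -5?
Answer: 1528*√2 ≈ 2160.9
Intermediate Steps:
q = -2 (q = 4 - 6 = -2)
Z(H, g) = -4*√(H² + g²)/5 (Z(H, g) = √(H² + g²)*(4/(-5)) = √(H² + g²)*(4*(-⅕)) = √(H² + g²)*(-⅘) = -4*√(H² + g²)/5)
Z(q, 14)*(-191) = -4*√((-2)² + 14²)/5*(-191) = -4*√(4 + 196)/5*(-191) = -8*√2*(-191) = 1528*√2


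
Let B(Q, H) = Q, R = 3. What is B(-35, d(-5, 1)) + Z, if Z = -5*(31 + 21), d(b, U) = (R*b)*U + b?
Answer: -295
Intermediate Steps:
d(b, U) = b + 3*U*b (d(b, U) = (3*b)*U + b = 3*U*b + b = b + 3*U*b)
Z = -260 (Z = -5*52 = -260)
B(-35, d(-5, 1)) + Z = -35 - 260 = -295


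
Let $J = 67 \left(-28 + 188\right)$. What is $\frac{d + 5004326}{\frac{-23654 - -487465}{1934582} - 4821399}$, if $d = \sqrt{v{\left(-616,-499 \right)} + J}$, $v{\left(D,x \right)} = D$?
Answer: $- \frac{9681279001732}{9327391256407} - \frac{3869164 \sqrt{2526}}{9327391256407} \approx -1.038$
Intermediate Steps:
$J = 10720$ ($J = 67 \cdot 160 = 10720$)
$d = 2 \sqrt{2526}$ ($d = \sqrt{-616 + 10720} = \sqrt{10104} = 2 \sqrt{2526} \approx 100.52$)
$\frac{d + 5004326}{\frac{-23654 - -487465}{1934582} - 4821399} = \frac{2 \sqrt{2526} + 5004326}{\frac{-23654 - -487465}{1934582} - 4821399} = \frac{5004326 + 2 \sqrt{2526}}{\left(-23654 + 487465\right) \frac{1}{1934582} - 4821399} = \frac{5004326 + 2 \sqrt{2526}}{463811 \cdot \frac{1}{1934582} - 4821399} = \frac{5004326 + 2 \sqrt{2526}}{\frac{463811}{1934582} - 4821399} = \frac{5004326 + 2 \sqrt{2526}}{- \frac{9327391256407}{1934582}} = \left(5004326 + 2 \sqrt{2526}\right) \left(- \frac{1934582}{9327391256407}\right) = - \frac{9681279001732}{9327391256407} - \frac{3869164 \sqrt{2526}}{9327391256407}$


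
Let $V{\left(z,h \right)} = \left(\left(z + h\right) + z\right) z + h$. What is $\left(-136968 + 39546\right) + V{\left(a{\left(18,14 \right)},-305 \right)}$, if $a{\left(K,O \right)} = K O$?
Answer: $-47579$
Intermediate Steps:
$V{\left(z,h \right)} = h + z \left(h + 2 z\right)$ ($V{\left(z,h \right)} = \left(\left(h + z\right) + z\right) z + h = \left(h + 2 z\right) z + h = z \left(h + 2 z\right) + h = h + z \left(h + 2 z\right)$)
$\left(-136968 + 39546\right) + V{\left(a{\left(18,14 \right)},-305 \right)} = \left(-136968 + 39546\right) - \left(305 - 127008 + 305 \cdot 18 \cdot 14\right) = -97422 - \left(77165 - 127008\right) = -97422 - -49843 = -97422 + 49843 = -47579$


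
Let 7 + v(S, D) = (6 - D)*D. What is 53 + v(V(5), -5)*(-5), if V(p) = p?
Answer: 363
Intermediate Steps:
v(S, D) = -7 + D*(6 - D) (v(S, D) = -7 + (6 - D)*D = -7 + D*(6 - D))
53 + v(V(5), -5)*(-5) = 53 + (-7 - 1*(-5)² + 6*(-5))*(-5) = 53 + (-7 - 1*25 - 30)*(-5) = 53 + (-7 - 25 - 30)*(-5) = 53 - 62*(-5) = 53 + 310 = 363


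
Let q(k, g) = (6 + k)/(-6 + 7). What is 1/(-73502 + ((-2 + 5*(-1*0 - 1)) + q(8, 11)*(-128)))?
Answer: -1/75301 ≈ -1.3280e-5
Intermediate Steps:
q(k, g) = 6 + k (q(k, g) = (6 + k)/1 = (6 + k)*1 = 6 + k)
1/(-73502 + ((-2 + 5*(-1*0 - 1)) + q(8, 11)*(-128))) = 1/(-73502 + ((-2 + 5*(-1*0 - 1)) + (6 + 8)*(-128))) = 1/(-73502 + ((-2 + 5*(0 - 1)) + 14*(-128))) = 1/(-73502 + ((-2 + 5*(-1)) - 1792)) = 1/(-73502 + ((-2 - 5) - 1792)) = 1/(-73502 + (-7 - 1792)) = 1/(-73502 - 1799) = 1/(-75301) = -1/75301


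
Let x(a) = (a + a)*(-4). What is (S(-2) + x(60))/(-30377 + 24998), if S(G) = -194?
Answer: 674/5379 ≈ 0.12530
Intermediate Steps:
x(a) = -8*a (x(a) = (2*a)*(-4) = -8*a)
(S(-2) + x(60))/(-30377 + 24998) = (-194 - 8*60)/(-30377 + 24998) = (-194 - 480)/(-5379) = -674*(-1/5379) = 674/5379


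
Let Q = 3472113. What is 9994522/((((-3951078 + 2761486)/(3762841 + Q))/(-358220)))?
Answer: 3237856857199317670/148699 ≈ 2.1775e+13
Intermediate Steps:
9994522/((((-3951078 + 2761486)/(3762841 + Q))/(-358220))) = 9994522/((((-3951078 + 2761486)/(3762841 + 3472113))/(-358220))) = 9994522/((-1189592/7234954*(-1/358220))) = 9994522/((-1189592*1/7234954*(-1/358220))) = 9994522/((-594796/3617477*(-1/358220))) = 9994522/(148699/323963152735) = 9994522*(323963152735/148699) = 3237856857199317670/148699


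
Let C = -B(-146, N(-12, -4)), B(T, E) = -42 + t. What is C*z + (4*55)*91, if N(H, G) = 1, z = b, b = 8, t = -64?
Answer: 20868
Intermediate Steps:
z = 8
B(T, E) = -106 (B(T, E) = -42 - 64 = -106)
C = 106 (C = -1*(-106) = 106)
C*z + (4*55)*91 = 106*8 + (4*55)*91 = 848 + 220*91 = 848 + 20020 = 20868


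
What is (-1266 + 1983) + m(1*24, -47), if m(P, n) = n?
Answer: 670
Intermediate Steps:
(-1266 + 1983) + m(1*24, -47) = (-1266 + 1983) - 47 = 717 - 47 = 670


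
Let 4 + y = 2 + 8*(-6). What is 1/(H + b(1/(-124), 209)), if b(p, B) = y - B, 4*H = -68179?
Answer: -4/69215 ≈ -5.7791e-5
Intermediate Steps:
H = -68179/4 (H = (¼)*(-68179) = -68179/4 ≈ -17045.)
y = -50 (y = -4 + (2 + 8*(-6)) = -4 + (2 - 48) = -4 - 46 = -50)
b(p, B) = -50 - B
1/(H + b(1/(-124), 209)) = 1/(-68179/4 + (-50 - 1*209)) = 1/(-68179/4 + (-50 - 209)) = 1/(-68179/4 - 259) = 1/(-69215/4) = -4/69215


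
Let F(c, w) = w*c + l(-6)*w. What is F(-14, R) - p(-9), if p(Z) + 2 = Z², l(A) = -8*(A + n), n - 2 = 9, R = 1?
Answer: -133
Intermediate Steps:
n = 11 (n = 2 + 9 = 11)
l(A) = -88 - 8*A (l(A) = -8*(A + 11) = -8*(11 + A) = -88 - 8*A)
p(Z) = -2 + Z²
F(c, w) = -40*w + c*w (F(c, w) = w*c + (-88 - 8*(-6))*w = c*w + (-88 + 48)*w = c*w - 40*w = -40*w + c*w)
F(-14, R) - p(-9) = 1*(-40 - 14) - (-2 + (-9)²) = 1*(-54) - (-2 + 81) = -54 - 1*79 = -54 - 79 = -133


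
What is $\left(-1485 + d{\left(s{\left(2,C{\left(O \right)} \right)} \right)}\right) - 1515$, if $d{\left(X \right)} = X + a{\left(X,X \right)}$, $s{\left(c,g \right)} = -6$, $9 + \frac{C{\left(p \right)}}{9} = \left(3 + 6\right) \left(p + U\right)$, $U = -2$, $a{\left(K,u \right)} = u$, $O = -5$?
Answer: $-3012$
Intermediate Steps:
$C{\left(p \right)} = -243 + 81 p$ ($C{\left(p \right)} = -81 + 9 \left(3 + 6\right) \left(p - 2\right) = -81 + 9 \cdot 9 \left(-2 + p\right) = -81 + 9 \left(-18 + 9 p\right) = -81 + \left(-162 + 81 p\right) = -243 + 81 p$)
$d{\left(X \right)} = 2 X$ ($d{\left(X \right)} = X + X = 2 X$)
$\left(-1485 + d{\left(s{\left(2,C{\left(O \right)} \right)} \right)}\right) - 1515 = \left(-1485 + 2 \left(-6\right)\right) - 1515 = \left(-1485 - 12\right) - 1515 = -1497 - 1515 = -3012$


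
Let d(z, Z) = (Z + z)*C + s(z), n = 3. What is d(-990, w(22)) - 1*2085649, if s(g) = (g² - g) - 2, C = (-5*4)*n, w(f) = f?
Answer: -1046481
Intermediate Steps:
C = -60 (C = -5*4*3 = -20*3 = -60)
s(g) = -2 + g² - g
d(z, Z) = -2 + z² - 61*z - 60*Z (d(z, Z) = (Z + z)*(-60) + (-2 + z² - z) = (-60*Z - 60*z) + (-2 + z² - z) = -2 + z² - 61*z - 60*Z)
d(-990, w(22)) - 1*2085649 = (-2 + (-990)² - 61*(-990) - 60*22) - 1*2085649 = (-2 + 980100 + 60390 - 1320) - 2085649 = 1039168 - 2085649 = -1046481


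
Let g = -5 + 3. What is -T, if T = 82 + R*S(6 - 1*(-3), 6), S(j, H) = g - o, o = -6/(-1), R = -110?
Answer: -962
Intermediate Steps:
g = -2
o = 6 (o = -6*(-1) = 6)
S(j, H) = -8 (S(j, H) = -2 - 1*6 = -2 - 6 = -8)
T = 962 (T = 82 - 110*(-8) = 82 + 880 = 962)
-T = -1*962 = -962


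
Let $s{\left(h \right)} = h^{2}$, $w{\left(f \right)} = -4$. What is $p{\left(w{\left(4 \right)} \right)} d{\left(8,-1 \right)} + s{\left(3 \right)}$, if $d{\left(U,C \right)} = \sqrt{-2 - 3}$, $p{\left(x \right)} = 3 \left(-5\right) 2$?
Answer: $9 - 30 i \sqrt{5} \approx 9.0 - 67.082 i$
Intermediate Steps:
$p{\left(x \right)} = -30$ ($p{\left(x \right)} = \left(-15\right) 2 = -30$)
$d{\left(U,C \right)} = i \sqrt{5}$ ($d{\left(U,C \right)} = \sqrt{-5} = i \sqrt{5}$)
$p{\left(w{\left(4 \right)} \right)} d{\left(8,-1 \right)} + s{\left(3 \right)} = - 30 i \sqrt{5} + 3^{2} = - 30 i \sqrt{5} + 9 = 9 - 30 i \sqrt{5}$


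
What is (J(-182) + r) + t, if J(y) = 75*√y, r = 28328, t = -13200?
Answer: 15128 + 75*I*√182 ≈ 15128.0 + 1011.8*I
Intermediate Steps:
(J(-182) + r) + t = (75*√(-182) + 28328) - 13200 = (75*(I*√182) + 28328) - 13200 = (75*I*√182 + 28328) - 13200 = (28328 + 75*I*√182) - 13200 = 15128 + 75*I*√182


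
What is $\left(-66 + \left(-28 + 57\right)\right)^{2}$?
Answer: $1369$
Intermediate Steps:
$\left(-66 + \left(-28 + 57\right)\right)^{2} = \left(-66 + 29\right)^{2} = \left(-37\right)^{2} = 1369$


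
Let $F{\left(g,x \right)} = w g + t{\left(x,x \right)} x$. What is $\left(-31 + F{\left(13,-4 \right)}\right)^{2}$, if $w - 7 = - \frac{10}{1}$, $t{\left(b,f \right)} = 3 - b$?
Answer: $9604$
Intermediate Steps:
$w = -3$ ($w = 7 - \frac{10}{1} = 7 - 10 = -3$)
$F{\left(g,x \right)} = - 3 g + x \left(3 - x\right)$ ($F{\left(g,x \right)} = - 3 g + \left(3 - x\right) x = - 3 g + x \left(3 - x\right)$)
$\left(-31 + F{\left(13,-4 \right)}\right)^{2} = \left(-31 - \left(39 - 4 \left(-3 - 4\right)\right)\right)^{2} = \left(-31 - \left(39 - -28\right)\right)^{2} = \left(-31 - 67\right)^{2} = \left(-98\right)^{2} = 9604$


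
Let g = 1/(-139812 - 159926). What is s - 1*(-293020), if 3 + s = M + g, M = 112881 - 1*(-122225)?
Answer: 158298531773/299738 ≈ 5.2812e+5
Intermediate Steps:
M = 235106 (M = 112881 + 122225 = 235106)
g = -1/299738 (g = 1/(-299738) = -1/299738 ≈ -3.3362e-6)
s = 70469303013/299738 (s = -3 + (235106 - 1/299738) = -3 + 70470202227/299738 = 70469303013/299738 ≈ 2.3510e+5)
s - 1*(-293020) = 70469303013/299738 - 1*(-293020) = 70469303013/299738 + 293020 = 158298531773/299738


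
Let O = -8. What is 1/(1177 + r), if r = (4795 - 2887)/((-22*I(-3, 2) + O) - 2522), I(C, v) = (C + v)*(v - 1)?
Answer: 209/245834 ≈ 0.00085017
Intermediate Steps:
I(C, v) = (-1 + v)*(C + v) (I(C, v) = (C + v)*(-1 + v) = (-1 + v)*(C + v))
r = -159/209 (r = (4795 - 2887)/((-22*(2² - 1*(-3) - 1*2 - 3*2) - 8) - 2522) = 1908/((-22*(4 + 3 - 2 - 6) - 8) - 2522) = 1908/((-22*(-1) - 8) - 2522) = 1908/((22 - 8) - 2522) = 1908/(14 - 2522) = 1908/(-2508) = 1908*(-1/2508) = -159/209 ≈ -0.76077)
1/(1177 + r) = 1/(1177 - 159/209) = 1/(245834/209) = 209/245834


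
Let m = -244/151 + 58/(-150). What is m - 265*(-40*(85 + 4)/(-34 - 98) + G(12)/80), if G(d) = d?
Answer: -1194046767/166100 ≈ -7188.7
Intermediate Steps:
m = -22679/11325 (m = -244*1/151 + 58*(-1/150) = -244/151 - 29/75 = -22679/11325 ≈ -2.0026)
m - 265*(-40*(85 + 4)/(-34 - 98) + G(12)/80) = -22679/11325 - 265*(-40*(85 + 4)/(-34 - 98) + 12/80) = -22679/11325 - 265*(-40/((-132/89)) + 12*(1/80)) = -22679/11325 - 265*(-40/((-132*1/89)) + 3/20) = -22679/11325 - 265*(-40/(-132/89) + 3/20) = -22679/11325 - 265*(-40*(-89/132) + 3/20) = -22679/11325 - 265*(890/33 + 3/20) = -22679/11325 - 265*17899/660 = -22679/11325 - 948647/132 = -1194046767/166100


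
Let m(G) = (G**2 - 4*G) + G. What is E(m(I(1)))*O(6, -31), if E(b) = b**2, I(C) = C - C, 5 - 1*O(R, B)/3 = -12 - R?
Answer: 0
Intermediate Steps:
O(R, B) = 51 + 3*R (O(R, B) = 15 - 3*(-12 - R) = 15 + (36 + 3*R) = 51 + 3*R)
I(C) = 0
m(G) = G**2 - 3*G
E(m(I(1)))*O(6, -31) = (0*(-3 + 0))**2*(51 + 3*6) = (0*(-3))**2*(51 + 18) = 0**2*69 = 0*69 = 0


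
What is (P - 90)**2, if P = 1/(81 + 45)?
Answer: 128572921/15876 ≈ 8098.6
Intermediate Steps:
P = 1/126 ≈ 0.0079365
(P - 90)**2 = (1/126 - 90)**2 = (-11339/126)**2 = 128572921/15876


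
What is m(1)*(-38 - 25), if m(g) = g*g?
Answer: -63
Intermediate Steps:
m(g) = g²
m(1)*(-38 - 25) = 1²*(-38 - 25) = 1*(-63) = -63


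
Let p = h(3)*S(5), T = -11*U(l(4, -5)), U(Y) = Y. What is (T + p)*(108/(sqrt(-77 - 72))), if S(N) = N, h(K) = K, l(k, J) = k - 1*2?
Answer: 756*I*sqrt(149)/149 ≈ 61.934*I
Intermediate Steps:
l(k, J) = -2 + k (l(k, J) = k - 2 = -2 + k)
T = -22 (T = -11*(-2 + 4) = -11*2 = -22)
p = 15 (p = 3*5 = 15)
(T + p)*(108/(sqrt(-77 - 72))) = (-22 + 15)*(108/(sqrt(-77 - 72))) = -756/(sqrt(-149)) = -756/(I*sqrt(149)) = -756*(-I*sqrt(149)/149) = -(-756)*I*sqrt(149)/149 = 756*I*sqrt(149)/149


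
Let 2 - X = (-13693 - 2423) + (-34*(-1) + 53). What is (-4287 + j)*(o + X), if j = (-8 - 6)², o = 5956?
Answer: -89948817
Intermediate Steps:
j = 196 (j = (-14)² = 196)
X = 16031 (X = 2 - ((-13693 - 2423) + (-34*(-1) + 53)) = 2 - (-16116 + (34 + 53)) = 2 - (-16116 + 87) = 2 - 1*(-16029) = 2 + 16029 = 16031)
(-4287 + j)*(o + X) = (-4287 + 196)*(5956 + 16031) = -4091*21987 = -89948817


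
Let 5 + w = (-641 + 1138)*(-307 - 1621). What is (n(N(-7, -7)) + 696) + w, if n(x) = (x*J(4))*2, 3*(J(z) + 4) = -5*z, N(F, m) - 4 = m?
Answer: -957461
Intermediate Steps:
N(F, m) = 4 + m
J(z) = -4 - 5*z/3 (J(z) = -4 + (-5*z)/3 = -4 - 5*z/3)
w = -958221 (w = -5 + (-641 + 1138)*(-307 - 1621) = -5 + 497*(-1928) = -5 - 958216 = -958221)
n(x) = -64*x/3 (n(x) = (x*(-4 - 5/3*4))*2 = (x*(-4 - 20/3))*2 = (x*(-32/3))*2 = -32*x/3*2 = -64*x/3)
(n(N(-7, -7)) + 696) + w = (-64*(4 - 7)/3 + 696) - 958221 = (-64/3*(-3) + 696) - 958221 = (64 + 696) - 958221 = 760 - 958221 = -957461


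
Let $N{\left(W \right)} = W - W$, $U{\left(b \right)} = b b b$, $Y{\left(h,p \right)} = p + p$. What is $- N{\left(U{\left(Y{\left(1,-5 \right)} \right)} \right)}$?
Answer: $0$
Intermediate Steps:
$Y{\left(h,p \right)} = 2 p$
$U{\left(b \right)} = b^{3}$ ($U{\left(b \right)} = b^{2} b = b^{3}$)
$N{\left(W \right)} = 0$
$- N{\left(U{\left(Y{\left(1,-5 \right)} \right)} \right)} = \left(-1\right) 0 = 0$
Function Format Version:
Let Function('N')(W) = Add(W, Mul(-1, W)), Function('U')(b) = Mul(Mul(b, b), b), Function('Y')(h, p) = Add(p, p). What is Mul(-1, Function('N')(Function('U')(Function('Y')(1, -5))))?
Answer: 0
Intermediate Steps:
Function('Y')(h, p) = Mul(2, p)
Function('U')(b) = Pow(b, 3) (Function('U')(b) = Mul(Pow(b, 2), b) = Pow(b, 3))
Function('N')(W) = 0
Mul(-1, Function('N')(Function('U')(Function('Y')(1, -5)))) = Mul(-1, 0) = 0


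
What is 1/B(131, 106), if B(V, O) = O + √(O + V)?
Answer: 106/10999 - √237/10999 ≈ 0.0082376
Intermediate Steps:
1/B(131, 106) = 1/(106 + √(106 + 131)) = 1/(106 + √237)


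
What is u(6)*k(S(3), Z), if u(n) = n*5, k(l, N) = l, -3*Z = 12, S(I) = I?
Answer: 90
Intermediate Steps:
Z = -4 (Z = -⅓*12 = -4)
u(n) = 5*n
u(6)*k(S(3), Z) = (5*6)*3 = 30*3 = 90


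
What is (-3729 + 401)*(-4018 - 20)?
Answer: 13438464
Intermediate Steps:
(-3729 + 401)*(-4018 - 20) = -3328*(-4038) = 13438464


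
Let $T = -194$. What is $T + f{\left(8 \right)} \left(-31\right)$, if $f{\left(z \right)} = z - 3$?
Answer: $-349$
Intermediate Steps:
$f{\left(z \right)} = -3 + z$
$T + f{\left(8 \right)} \left(-31\right) = -194 + \left(-3 + 8\right) \left(-31\right) = -194 + 5 \left(-31\right) = -194 - 155 = -349$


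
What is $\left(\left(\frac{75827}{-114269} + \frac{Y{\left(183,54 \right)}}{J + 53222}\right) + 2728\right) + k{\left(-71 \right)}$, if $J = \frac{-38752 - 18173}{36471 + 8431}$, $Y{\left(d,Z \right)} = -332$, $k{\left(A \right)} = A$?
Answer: $\frac{65942336160261018}{24824600756801} \approx 2656.3$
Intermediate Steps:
$J = - \frac{5175}{4082}$ ($J = - \frac{56925}{44902} = \left(-56925\right) \frac{1}{44902} = - \frac{5175}{4082} \approx -1.2678$)
$\left(\left(\frac{75827}{-114269} + \frac{Y{\left(183,54 \right)}}{J + 53222}\right) + 2728\right) + k{\left(-71 \right)} = \left(\left(\frac{75827}{-114269} - \frac{332}{- \frac{5175}{4082} + 53222}\right) + 2728\right) - 71 = \left(\left(75827 \left(- \frac{1}{114269}\right) - \frac{332}{\frac{217247029}{4082}}\right) + 2728\right) - 71 = \left(\left(- \frac{75827}{114269} - \frac{1355224}{217247029}\right) + 2728\right) - 71 = \left(- \frac{16628050559239}{24824600756801} + 2728\right) - 71 = \frac{67704882813993889}{24824600756801} - 71 = \frac{65942336160261018}{24824600756801}$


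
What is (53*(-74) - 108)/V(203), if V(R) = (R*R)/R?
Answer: -4030/203 ≈ -19.852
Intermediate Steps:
V(R) = R (V(R) = R²/R = R)
(53*(-74) - 108)/V(203) = (53*(-74) - 108)/203 = (-3922 - 108)*(1/203) = -4030*1/203 = -4030/203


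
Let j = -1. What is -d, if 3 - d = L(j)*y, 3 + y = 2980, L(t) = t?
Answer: -2980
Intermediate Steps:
y = 2977 (y = -3 + 2980 = 2977)
d = 2980 (d = 3 - (-1)*2977 = 3 - 1*(-2977) = 3 + 2977 = 2980)
-d = -1*2980 = -2980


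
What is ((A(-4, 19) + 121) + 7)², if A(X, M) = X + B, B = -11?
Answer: 12769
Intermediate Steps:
A(X, M) = -11 + X (A(X, M) = X - 11 = -11 + X)
((A(-4, 19) + 121) + 7)² = (((-11 - 4) + 121) + 7)² = ((-15 + 121) + 7)² = (106 + 7)² = 113² = 12769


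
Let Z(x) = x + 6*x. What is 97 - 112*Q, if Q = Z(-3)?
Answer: 2449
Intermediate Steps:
Z(x) = 7*x
Q = -21 (Q = 7*(-3) = -21)
97 - 112*Q = 97 - 112*(-21) = 97 + 2352 = 2449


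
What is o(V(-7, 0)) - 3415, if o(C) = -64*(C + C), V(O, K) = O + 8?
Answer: -3543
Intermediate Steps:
V(O, K) = 8 + O
o(C) = -128*C
o(V(-7, 0)) - 3415 = -128*(8 - 7) - 3415 = -128*1 - 3415 = -128 - 3415 = -3543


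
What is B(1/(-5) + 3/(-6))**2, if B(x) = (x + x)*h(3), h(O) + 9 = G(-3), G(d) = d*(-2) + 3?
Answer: 0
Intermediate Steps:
G(d) = 3 - 2*d (G(d) = -2*d + 3 = 3 - 2*d)
h(O) = 0 (h(O) = -9 + (3 - 2*(-3)) = -9 + (3 + 6) = -9 + 9 = 0)
B(x) = 0 (B(x) = (x + x)*0 = (2*x)*0 = 0)
B(1/(-5) + 3/(-6))**2 = 0**2 = 0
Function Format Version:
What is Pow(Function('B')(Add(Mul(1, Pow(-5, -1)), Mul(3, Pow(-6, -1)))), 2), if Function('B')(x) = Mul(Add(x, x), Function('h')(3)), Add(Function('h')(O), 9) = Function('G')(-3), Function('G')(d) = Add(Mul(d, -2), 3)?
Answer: 0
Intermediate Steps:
Function('G')(d) = Add(3, Mul(-2, d)) (Function('G')(d) = Add(Mul(-2, d), 3) = Add(3, Mul(-2, d)))
Function('h')(O) = 0 (Function('h')(O) = Add(-9, Add(3, Mul(-2, -3))) = Add(-9, Add(3, 6)) = Add(-9, 9) = 0)
Function('B')(x) = 0 (Function('B')(x) = Mul(Add(x, x), 0) = Mul(Mul(2, x), 0) = 0)
Pow(Function('B')(Add(Mul(1, Pow(-5, -1)), Mul(3, Pow(-6, -1)))), 2) = Pow(0, 2) = 0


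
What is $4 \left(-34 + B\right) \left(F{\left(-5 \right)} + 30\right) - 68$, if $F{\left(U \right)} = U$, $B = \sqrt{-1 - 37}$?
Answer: $-3468 + 100 i \sqrt{38} \approx -3468.0 + 616.44 i$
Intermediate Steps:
$B = i \sqrt{38}$ ($B = \sqrt{-38} = i \sqrt{38} \approx 6.1644 i$)
$4 \left(-34 + B\right) \left(F{\left(-5 \right)} + 30\right) - 68 = 4 \left(-34 + i \sqrt{38}\right) \left(-5 + 30\right) - 68 = 4 \left(-34 + i \sqrt{38}\right) 25 - 68 = 4 \left(-850 + 25 i \sqrt{38}\right) - 68 = \left(-3400 + 100 i \sqrt{38}\right) - 68 = -3468 + 100 i \sqrt{38}$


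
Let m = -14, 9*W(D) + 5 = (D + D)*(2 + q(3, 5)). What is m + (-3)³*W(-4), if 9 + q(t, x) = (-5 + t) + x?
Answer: -95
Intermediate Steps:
q(t, x) = -14 + t + x (q(t, x) = -9 + ((-5 + t) + x) = -9 + (-5 + t + x) = -14 + t + x)
W(D) = -5/9 - 8*D/9 (W(D) = -5/9 + ((D + D)*(2 + (-14 + 3 + 5)))/9 = -5/9 + ((2*D)*(2 - 6))/9 = -5/9 + ((2*D)*(-4))/9 = -5/9 + (-8*D)/9 = -5/9 - 8*D/9)
m + (-3)³*W(-4) = -14 + (-3)³*(-5/9 - 8/9*(-4)) = -14 - 27*(-5/9 + 32/9) = -14 - 27*3 = -14 - 81 = -95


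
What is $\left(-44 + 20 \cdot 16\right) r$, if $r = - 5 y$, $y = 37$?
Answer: $-51060$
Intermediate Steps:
$r = -185$ ($r = \left(-5\right) 37 = -185$)
$\left(-44 + 20 \cdot 16\right) r = \left(-44 + 20 \cdot 16\right) \left(-185\right) = \left(-44 + 320\right) \left(-185\right) = 276 \left(-185\right) = -51060$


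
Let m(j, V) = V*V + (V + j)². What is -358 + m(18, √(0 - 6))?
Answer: -46 + 36*I*√6 ≈ -46.0 + 88.182*I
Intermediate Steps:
m(j, V) = V² + (V + j)²
-358 + m(18, √(0 - 6)) = -358 + ((√(0 - 6))² + (√(0 - 6) + 18)²) = -358 + ((√(-6))² + (√(-6) + 18)²) = -358 + ((I*√6)² + (I*√6 + 18)²) = -358 + (-6 + (18 + I*√6)²) = -364 + (18 + I*√6)²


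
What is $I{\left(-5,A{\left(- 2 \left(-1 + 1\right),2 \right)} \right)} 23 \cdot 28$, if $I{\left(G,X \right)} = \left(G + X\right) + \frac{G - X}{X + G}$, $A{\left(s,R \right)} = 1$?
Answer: $-1610$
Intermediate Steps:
$I{\left(G,X \right)} = G + X + \frac{G - X}{G + X}$ ($I{\left(G,X \right)} = \left(G + X\right) + \frac{G - X}{G + X} = G + X + \frac{G - X}{G + X}$)
$I{\left(-5,A{\left(- 2 \left(-1 + 1\right),2 \right)} \right)} 23 \cdot 28 = \frac{-5 + \left(-5\right)^{2} + 1^{2} - 1 + 2 \left(-5\right) 1}{-5 + 1} \cdot 23 \cdot 28 = \frac{-5 + 25 + 1 - 1 - 10}{-4} \cdot 23 \cdot 28 = \left(- \frac{1}{4}\right) 10 \cdot 23 \cdot 28 = \left(- \frac{5}{2}\right) 23 \cdot 28 = \left(- \frac{115}{2}\right) 28 = -1610$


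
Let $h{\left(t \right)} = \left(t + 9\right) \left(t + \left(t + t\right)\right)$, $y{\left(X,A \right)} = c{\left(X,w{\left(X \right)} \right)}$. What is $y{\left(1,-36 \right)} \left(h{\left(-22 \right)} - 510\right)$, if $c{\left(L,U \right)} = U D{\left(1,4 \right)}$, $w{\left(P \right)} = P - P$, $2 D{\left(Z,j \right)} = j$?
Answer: $0$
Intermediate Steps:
$D{\left(Z,j \right)} = \frac{j}{2}$
$w{\left(P \right)} = 0$
$c{\left(L,U \right)} = 2 U$ ($c{\left(L,U \right)} = U \frac{1}{2} \cdot 4 = U 2 = 2 U$)
$y{\left(X,A \right)} = 0$ ($y{\left(X,A \right)} = 2 \cdot 0 = 0$)
$h{\left(t \right)} = 3 t \left(9 + t\right)$ ($h{\left(t \right)} = \left(9 + t\right) \left(t + 2 t\right) = \left(9 + t\right) 3 t = 3 t \left(9 + t\right)$)
$y{\left(1,-36 \right)} \left(h{\left(-22 \right)} - 510\right) = 0 \left(3 \left(-22\right) \left(9 - 22\right) - 510\right) = 0 \left(3 \left(-22\right) \left(-13\right) - 510\right) = 0 \left(858 - 510\right) = 0 \cdot 348 = 0$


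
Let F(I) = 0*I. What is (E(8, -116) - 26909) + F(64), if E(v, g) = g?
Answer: -27025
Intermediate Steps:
F(I) = 0
(E(8, -116) - 26909) + F(64) = (-116 - 26909) + 0 = -27025 + 0 = -27025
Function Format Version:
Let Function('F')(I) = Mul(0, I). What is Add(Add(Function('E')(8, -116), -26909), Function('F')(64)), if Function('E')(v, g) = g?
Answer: -27025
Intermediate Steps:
Function('F')(I) = 0
Add(Add(Function('E')(8, -116), -26909), Function('F')(64)) = Add(Add(-116, -26909), 0) = Add(-27025, 0) = -27025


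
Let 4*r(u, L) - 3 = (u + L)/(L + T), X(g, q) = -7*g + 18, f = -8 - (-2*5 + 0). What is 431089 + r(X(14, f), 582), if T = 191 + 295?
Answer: 920807957/2136 ≈ 4.3109e+5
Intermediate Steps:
T = 486
f = 2 (f = -8 - (-10 + 0) = -8 - 1*(-10) = -8 + 10 = 2)
X(g, q) = 18 - 7*g
r(u, L) = ¾ + (L + u)/(4*(486 + L)) (r(u, L) = ¾ + ((u + L)/(L + 486))/4 = ¾ + ((L + u)/(486 + L))/4 = ¾ + (L + u)/(4*(486 + L)))
431089 + r(X(14, f), 582) = 431089 + (1458 + (18 - 7*14) + 4*582)/(4*(486 + 582)) = 431089 + (¼)*(1458 + (18 - 98) + 2328)/1068 = 431089 + (¼)*(1/1068)*(1458 - 80 + 2328) = 431089 + (¼)*(1/1068)*3706 = 431089 + 1853/2136 = 920807957/2136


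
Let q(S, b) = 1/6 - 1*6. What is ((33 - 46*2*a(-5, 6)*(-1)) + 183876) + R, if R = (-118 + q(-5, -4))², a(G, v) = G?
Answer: 7156213/36 ≈ 1.9878e+5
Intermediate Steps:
q(S, b) = -35/6 (q(S, b) = ⅙ - 6 = -35/6)
R = 552049/36 (R = (-118 - 35/6)² = (-743/6)² = 552049/36 ≈ 15335.)
((33 - 46*2*a(-5, 6)*(-1)) + 183876) + R = ((33 - 46*2*(-5)*(-1)) + 183876) + 552049/36 = ((33 - (-460)*(-1)) + 183876) + 552049/36 = ((33 - 46*10) + 183876) + 552049/36 = ((33 - 460) + 183876) + 552049/36 = (-427 + 183876) + 552049/36 = 183449 + 552049/36 = 7156213/36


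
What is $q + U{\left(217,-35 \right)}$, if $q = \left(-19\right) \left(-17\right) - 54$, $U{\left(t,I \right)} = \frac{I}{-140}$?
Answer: $\frac{1077}{4} \approx 269.25$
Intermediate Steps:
$U{\left(t,I \right)} = - \frac{I}{140}$ ($U{\left(t,I \right)} = I \left(- \frac{1}{140}\right) = - \frac{I}{140}$)
$q = 269$ ($q = 323 - 54 = 269$)
$q + U{\left(217,-35 \right)} = 269 - - \frac{1}{4} = 269 + \frac{1}{4} = \frac{1077}{4}$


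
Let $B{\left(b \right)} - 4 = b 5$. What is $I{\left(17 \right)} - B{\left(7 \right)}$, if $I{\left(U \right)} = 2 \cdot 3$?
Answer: $-33$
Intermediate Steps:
$B{\left(b \right)} = 4 + 5 b$ ($B{\left(b \right)} = 4 + b 5 = 4 + 5 b$)
$I{\left(U \right)} = 6$
$I{\left(17 \right)} - B{\left(7 \right)} = 6 - \left(4 + 5 \cdot 7\right) = 6 - \left(4 + 35\right) = 6 - 39 = -33$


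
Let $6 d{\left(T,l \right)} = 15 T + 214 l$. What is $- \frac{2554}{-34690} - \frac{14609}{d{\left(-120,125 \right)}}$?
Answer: $- \frac{148849748}{43275775} \approx -3.4396$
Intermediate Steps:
$d{\left(T,l \right)} = \frac{5 T}{2} + \frac{107 l}{3}$ ($d{\left(T,l \right)} = \frac{15 T + 214 l}{6} = \frac{5 T}{2} + \frac{107 l}{3}$)
$- \frac{2554}{-34690} - \frac{14609}{d{\left(-120,125 \right)}} = - \frac{2554}{-34690} - \frac{14609}{\frac{5}{2} \left(-120\right) + \frac{107}{3} \cdot 125} = \left(-2554\right) \left(- \frac{1}{34690}\right) - \frac{14609}{-300 + \frac{13375}{3}} = \frac{1277}{17345} - \frac{14609}{\frac{12475}{3}} = \frac{1277}{17345} - \frac{43827}{12475} = - \frac{148849748}{43275775}$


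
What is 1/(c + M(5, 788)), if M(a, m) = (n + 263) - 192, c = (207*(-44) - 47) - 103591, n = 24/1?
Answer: -1/112651 ≈ -8.8770e-6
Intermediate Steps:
n = 24 (n = 1*24 = 24)
c = -112746 (c = (-9108 - 47) - 103591 = -9155 - 103591 = -112746)
M(a, m) = 95 (M(a, m) = (24 + 263) - 192 = 287 - 192 = 95)
1/(c + M(5, 788)) = 1/(-112746 + 95) = 1/(-112651) = -1/112651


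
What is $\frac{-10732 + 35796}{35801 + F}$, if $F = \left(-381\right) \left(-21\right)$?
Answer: $\frac{12532}{21901} \approx 0.57221$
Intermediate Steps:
$F = 8001$
$\frac{-10732 + 35796}{35801 + F} = \frac{-10732 + 35796}{35801 + 8001} = \frac{25064}{43802} = 25064 \cdot \frac{1}{43802} = \frac{12532}{21901}$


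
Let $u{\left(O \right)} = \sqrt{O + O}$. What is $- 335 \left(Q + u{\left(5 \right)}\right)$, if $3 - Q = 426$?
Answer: $141705 - 335 \sqrt{10} \approx 1.4065 \cdot 10^{5}$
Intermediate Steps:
$u{\left(O \right)} = \sqrt{2} \sqrt{O}$ ($u{\left(O \right)} = \sqrt{2 O} = \sqrt{2} \sqrt{O}$)
$Q = -423$ ($Q = 3 - 426 = -423$)
$- 335 \left(Q + u{\left(5 \right)}\right) = - 335 \left(-423 + \sqrt{2} \sqrt{5}\right) = - 335 \left(-423 + \sqrt{10}\right) = 141705 - 335 \sqrt{10}$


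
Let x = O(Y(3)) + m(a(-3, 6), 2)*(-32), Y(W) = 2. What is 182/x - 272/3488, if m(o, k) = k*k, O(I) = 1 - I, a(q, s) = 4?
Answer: -41869/28122 ≈ -1.4888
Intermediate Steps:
m(o, k) = k**2
x = -129 (x = (1 - 1*2) + 2**2*(-32) = (1 - 2) + 4*(-32) = -1 - 128 = -129)
182/x - 272/3488 = 182/(-129) - 272/3488 = 182*(-1/129) - 272*1/3488 = -182/129 - 17/218 = -41869/28122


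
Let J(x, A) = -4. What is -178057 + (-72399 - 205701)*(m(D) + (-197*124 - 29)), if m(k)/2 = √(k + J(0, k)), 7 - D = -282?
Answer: 6801313643 - 556200*√285 ≈ 6.7919e+9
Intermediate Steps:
D = 289 (D = 7 - 1*(-282) = 7 + 282 = 289)
m(k) = 2*√(-4 + k) (m(k) = 2*√(k - 4) = 2*√(-4 + k))
-178057 + (-72399 - 205701)*(m(D) + (-197*124 - 29)) = -178057 + (-72399 - 205701)*(2*√(-4 + 289) + (-197*124 - 29)) = -178057 - 278100*(2*√285 + (-24428 - 29)) = -178057 - 278100*(2*√285 - 24457) = -178057 - 278100*(-24457 + 2*√285) = -178057 + (6801491700 - 556200*√285) = 6801313643 - 556200*√285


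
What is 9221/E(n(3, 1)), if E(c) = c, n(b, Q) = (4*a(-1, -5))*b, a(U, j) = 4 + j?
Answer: -9221/12 ≈ -768.42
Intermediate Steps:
n(b, Q) = -4*b (n(b, Q) = (4*(4 - 5))*b = (4*(-1))*b = -4*b)
9221/E(n(3, 1)) = 9221/((-4*3)) = 9221/(-12) = 9221*(-1/12) = -9221/12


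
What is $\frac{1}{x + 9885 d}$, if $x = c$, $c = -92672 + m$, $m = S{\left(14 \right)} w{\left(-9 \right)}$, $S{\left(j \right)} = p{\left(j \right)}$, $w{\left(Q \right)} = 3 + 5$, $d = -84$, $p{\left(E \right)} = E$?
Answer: $- \frac{1}{922900} \approx -1.0835 \cdot 10^{-6}$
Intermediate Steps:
$w{\left(Q \right)} = 8$
$S{\left(j \right)} = j$
$m = 112$ ($m = 14 \cdot 8 = 112$)
$c = -92560$ ($c = -92672 + 112 = -92560$)
$x = -92560$
$\frac{1}{x + 9885 d} = \frac{1}{-92560 + 9885 \left(-84\right)} = \frac{1}{-92560 - 830340} = \frac{1}{-922900} = - \frac{1}{922900}$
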